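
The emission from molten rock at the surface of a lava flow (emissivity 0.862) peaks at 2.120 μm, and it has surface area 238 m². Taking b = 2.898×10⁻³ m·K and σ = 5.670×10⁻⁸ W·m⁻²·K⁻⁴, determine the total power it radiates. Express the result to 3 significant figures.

P ≈ 4.06×10⁷ W

Wien's law: T = b/λ_max = 2.898×10⁻³/2.120×10⁻⁶ = 1366.98 K.
Area A = 238 m².
Then P = εσAT⁴ = 0.862×5.670×10⁻⁸×238×(1366.98)⁴ = 4.06×10⁷ W.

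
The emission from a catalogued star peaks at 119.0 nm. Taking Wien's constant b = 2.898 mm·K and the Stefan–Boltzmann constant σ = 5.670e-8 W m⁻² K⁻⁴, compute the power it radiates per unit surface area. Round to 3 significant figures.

Wien's law: T = b/λ_max = 2.898×10⁻³/1.190×10⁻⁷ = 24352.9 K.
Then I = σT⁴ = 5.670×10⁻⁸×(24352.9)⁴ = 1.99×10¹⁰ W/m².

I ≈ 1.99×10¹⁰ W/m²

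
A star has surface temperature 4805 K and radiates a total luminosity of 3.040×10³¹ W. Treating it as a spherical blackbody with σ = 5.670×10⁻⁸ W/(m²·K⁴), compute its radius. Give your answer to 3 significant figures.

L = 4πR²σT⁴ ⇒ R = √(L/(4πσT⁴)).
σT⁴ = 3.02243×10⁷ W/m², so R = √(3.040×10³¹/(4π×3.02243×10⁷)) = 2.83×10¹¹ m.

R ≈ 2.83×10¹¹ m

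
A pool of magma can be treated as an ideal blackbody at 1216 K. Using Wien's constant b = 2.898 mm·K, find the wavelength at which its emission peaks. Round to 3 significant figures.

Wien's displacement law: λ_max = b/T = (2.898×10⁻³ m·K)/(1216 K) = 2.383×10⁻⁶ m.
That is 2.38 μm, in the infrared range.

λ_max ≈ 2.38 μm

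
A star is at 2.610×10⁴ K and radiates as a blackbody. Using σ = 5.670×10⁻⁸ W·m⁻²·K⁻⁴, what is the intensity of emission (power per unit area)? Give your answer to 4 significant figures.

I ≈ 2.631×10¹⁰ W/m²

Stefan–Boltzmann: I = σT⁴ = 5.670×10⁻⁸ × (2.610×10⁴)⁴ = 2.631×10¹⁰ W/m².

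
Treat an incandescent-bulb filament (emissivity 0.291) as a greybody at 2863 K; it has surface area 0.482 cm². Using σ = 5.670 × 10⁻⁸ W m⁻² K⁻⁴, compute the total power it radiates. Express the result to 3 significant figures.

P ≈ 53.4 W

Area A = 0.482 cm² = 4.82×10⁻⁵ m².
P = εσAT⁴ = 0.291 × 5.670×10⁻⁸ × 4.82×10⁻⁵ × (2863)⁴ = 53.4 W.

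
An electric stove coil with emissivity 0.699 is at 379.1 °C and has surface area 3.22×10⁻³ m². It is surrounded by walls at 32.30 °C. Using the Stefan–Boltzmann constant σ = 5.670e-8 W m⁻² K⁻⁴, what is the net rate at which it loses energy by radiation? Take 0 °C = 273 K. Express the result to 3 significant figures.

Net loss ≈ 22.0 W

T = 379.1 °C + 273 = 652.1 K.
Surroundings: T = 32.30 °C + 273 = 305.30 K.
Area A = 3.22×10⁻³ m².
Net radiated power P_net = εσA(T⁴ − T₀⁴) = 0.699×5.670×10⁻⁸×3.22×10⁻³×(652.1⁴ − 305.30⁴).
T⁴ − T₀⁴ = 1.80824×10¹¹ − 8.68775×10⁹ = 1.72136×10¹¹ K⁴, so P_net = 22.0 W.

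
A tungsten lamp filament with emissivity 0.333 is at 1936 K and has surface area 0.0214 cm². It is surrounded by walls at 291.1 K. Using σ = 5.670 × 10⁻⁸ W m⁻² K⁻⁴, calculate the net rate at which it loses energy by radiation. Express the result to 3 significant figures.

Area A = 0.0214 cm² = 2.14×10⁻⁶ m².
Net radiated power P_net = εσA(T⁴ − T₀⁴) = 0.333×5.670×10⁻⁸×2.14×10⁻⁶×(1936⁴ − 291.1⁴).
T⁴ − T₀⁴ = 1.40482×10¹³ − 7.18073×10⁹ = 1.40410×10¹³ K⁴, so P_net = 0.567 W.

Net loss ≈ 0.567 W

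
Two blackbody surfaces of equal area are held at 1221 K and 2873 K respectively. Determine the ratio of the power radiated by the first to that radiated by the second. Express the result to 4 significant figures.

P₁/P₂ ≈ 0.03262

With equal areas, P₁/P₂ = (T₁/T₂)⁴ = (1221/2873)⁴ = 0.03262.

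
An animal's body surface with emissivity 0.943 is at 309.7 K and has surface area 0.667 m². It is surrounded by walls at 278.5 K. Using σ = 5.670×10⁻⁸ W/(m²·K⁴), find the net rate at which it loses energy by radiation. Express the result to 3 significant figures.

Net loss ≈ 114 W

Area A = 0.667 m².
Net radiated power P_net = εσA(T⁴ − T₀⁴) = 0.943×5.670×10⁻⁸×0.667×(309.7⁴ − 278.5⁴).
T⁴ − T₀⁴ = 9.19951×10⁹ − 6.01590×10⁹ = 3.18361×10⁹ K⁴, so P_net = 114 W.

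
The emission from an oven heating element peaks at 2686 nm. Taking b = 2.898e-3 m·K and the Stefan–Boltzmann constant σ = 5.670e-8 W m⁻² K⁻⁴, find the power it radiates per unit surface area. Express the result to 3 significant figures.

I ≈ 7.68×10⁴ W/m²

Wien's law: T = b/λ_max = 2.898×10⁻³/2.686×10⁻⁶ = 1078.93 K.
Then I = σT⁴ = 5.670×10⁻⁸×(1078.93)⁴ = 7.68×10⁴ W/m².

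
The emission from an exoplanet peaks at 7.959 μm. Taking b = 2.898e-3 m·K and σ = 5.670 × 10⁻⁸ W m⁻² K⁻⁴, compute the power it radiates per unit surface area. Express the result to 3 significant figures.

I ≈ 997 W/m²

Wien's law: T = b/λ_max = 2.898×10⁻³/7.959×10⁻⁶ = 364.116 K.
Then I = σT⁴ = 5.670×10⁻⁸×(364.116)⁴ = 997 W/m².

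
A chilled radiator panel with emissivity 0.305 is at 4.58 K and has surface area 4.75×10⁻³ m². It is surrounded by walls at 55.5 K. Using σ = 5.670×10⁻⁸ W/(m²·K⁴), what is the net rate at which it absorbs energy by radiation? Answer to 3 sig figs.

Area A = 4.75×10⁻³ m².
Net radiated power P_net = εσA(T⁴ − T₀⁴) = 0.305×5.670×10⁻⁸×4.75×10⁻³×(4.58⁴ − 55.5⁴).
T⁴ − T₀⁴ = 440.009 − 9.48794×10⁶ = -9.48750×10⁶ K⁴, so P_net = -7.79×10⁻⁴ W — negative, meaning a net gain of 7.79×10⁻⁴ W.

Net gain ≈ 7.79×10⁻⁴ W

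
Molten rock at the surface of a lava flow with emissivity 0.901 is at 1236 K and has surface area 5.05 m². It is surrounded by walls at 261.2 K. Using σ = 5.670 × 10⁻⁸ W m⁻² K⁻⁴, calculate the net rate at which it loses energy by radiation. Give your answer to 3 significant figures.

Area A = 5.05 m².
Net radiated power P_net = εσA(T⁴ − T₀⁴) = 0.901×5.670×10⁻⁸×5.05×(1236⁴ − 261.2⁴).
T⁴ − T₀⁴ = 2.33386×10¹² − 4.65471×10⁹ = 2.32921×10¹² K⁴, so P_net = 6.01×10⁵ W.

Net loss ≈ 6.01×10⁵ W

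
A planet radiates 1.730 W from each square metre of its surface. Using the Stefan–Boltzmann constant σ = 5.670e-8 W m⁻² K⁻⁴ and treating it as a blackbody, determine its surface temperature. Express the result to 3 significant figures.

I = σT⁴, so T = (I/σ)^(1/4) = (1.730/(5.670×10⁻⁸))^(1/4) = 74.3 K.

T ≈ 74.3 K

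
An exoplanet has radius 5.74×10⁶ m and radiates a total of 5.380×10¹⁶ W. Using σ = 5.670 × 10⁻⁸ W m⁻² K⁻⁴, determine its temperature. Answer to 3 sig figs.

Surface area A = 4πR² = 4π(5.74×10⁶ m)² = 4.14032×10¹⁴ m².
P = σAT⁴ ⇒ T = (P/(σA))^(1/4) = (5.380×10¹⁶/(5.670×10⁻⁸×4.14032×10¹⁴))^(1/4) = 219 K.

T ≈ 219 K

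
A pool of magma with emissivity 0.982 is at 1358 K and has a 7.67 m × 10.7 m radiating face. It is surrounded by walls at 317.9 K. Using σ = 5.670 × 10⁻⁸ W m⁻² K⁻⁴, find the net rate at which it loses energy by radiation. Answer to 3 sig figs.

Net loss ≈ 1.55×10⁷ W

Area A = 7.67 × 10.7 = 82.069 m².
Net radiated power P_net = εσA(T⁴ − T₀⁴) = 0.982×5.670×10⁻⁸×82.069×(1358⁴ − 317.9⁴).
T⁴ − T₀⁴ = 3.40094×10¹² − 1.02132×10¹⁰ = 3.39073×10¹² K⁴, so P_net = 1.55×10⁷ W.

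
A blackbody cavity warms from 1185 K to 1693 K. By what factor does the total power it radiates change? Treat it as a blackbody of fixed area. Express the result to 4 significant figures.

P₂/P₁ ≈ 4.166

P ∝ T⁴, so P₂/P₁ = (T₂/T₁)⁴ = (1693/1185)⁴ = (1.42869)⁴ = 4.166.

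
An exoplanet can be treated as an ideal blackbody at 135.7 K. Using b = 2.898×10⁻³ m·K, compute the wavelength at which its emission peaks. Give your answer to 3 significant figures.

λ_max ≈ 21.4 μm

Wien's displacement law: λ_max = b/T = (2.898×10⁻³ m·K)/(135.7 K) = 2.136×10⁻⁵ m.
That is 21.4 μm, in the infrared range.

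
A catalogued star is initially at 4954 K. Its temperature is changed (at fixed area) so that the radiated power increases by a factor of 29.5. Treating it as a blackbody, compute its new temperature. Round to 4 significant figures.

P ∝ T⁴, so T₂/T₁ = (P₂/P₁)^(1/4) = (29.5)^(1/4) = 2.33053.
T₂ = 4954 × 2.33053 = 1.155×10⁴ K.

T₂ ≈ 1.155×10⁴ K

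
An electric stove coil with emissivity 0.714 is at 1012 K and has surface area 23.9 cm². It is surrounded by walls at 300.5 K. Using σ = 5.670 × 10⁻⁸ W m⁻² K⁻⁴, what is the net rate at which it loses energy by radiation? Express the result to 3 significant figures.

Area A = 23.9 cm² = 2.39×10⁻³ m².
Net radiated power P_net = εσA(T⁴ − T₀⁴) = 0.714×5.670×10⁻⁸×2.39×10⁻³×(1012⁴ − 300.5⁴).
T⁴ − T₀⁴ = 1.04887×10¹² − 8.15414×10⁹ = 1.04072×10¹² K⁴, so P_net = 101 W.

Net loss ≈ 101 W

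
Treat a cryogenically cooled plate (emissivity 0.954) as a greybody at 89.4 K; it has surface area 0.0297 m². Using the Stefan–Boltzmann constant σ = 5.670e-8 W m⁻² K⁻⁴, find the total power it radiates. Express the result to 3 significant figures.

P ≈ 0.103 W

Area A = 0.0297 m².
P = εσAT⁴ = 0.954 × 5.670×10⁻⁸ × 0.0297 × (89.4)⁴ = 0.103 W.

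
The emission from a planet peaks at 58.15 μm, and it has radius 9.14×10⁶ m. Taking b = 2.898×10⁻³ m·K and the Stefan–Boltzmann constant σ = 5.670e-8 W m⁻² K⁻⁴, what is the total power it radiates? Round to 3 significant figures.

P ≈ 3.67×10¹⁴ W

Wien's law: T = b/λ_max = 2.898×10⁻³/5.815×10⁻⁵ = 49.8366 K.
Surface area A = 4πR² = 4π(9.14×10⁶ m)² = 1.04979×10¹⁵ m².
Then P = σAT⁴ = 5.670×10⁻⁸×1.04979×10¹⁵×(49.8366)⁴ = 3.67×10¹⁴ W.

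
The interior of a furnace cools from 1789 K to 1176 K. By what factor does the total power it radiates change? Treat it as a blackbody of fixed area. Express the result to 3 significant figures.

P ∝ T⁴, so P₂/P₁ = (T₂/T₁)⁴ = (1176/1789)⁴ = (0.657350)⁴ = 0.187.

P₂/P₁ ≈ 0.187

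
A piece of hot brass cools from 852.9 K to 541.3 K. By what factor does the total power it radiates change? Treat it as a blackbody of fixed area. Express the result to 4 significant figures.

P ∝ T⁴, so P₂/P₁ = (T₂/T₁)⁴ = (541.3/852.9)⁴ = (0.634658)⁴ = 0.1622.

P₂/P₁ ≈ 0.1622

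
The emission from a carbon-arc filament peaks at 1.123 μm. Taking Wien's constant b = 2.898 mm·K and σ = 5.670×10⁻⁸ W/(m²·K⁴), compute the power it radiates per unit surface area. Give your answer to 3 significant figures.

Wien's law: T = b/λ_max = 2.898×10⁻³/1.123×10⁻⁶ = 2580.59 K.
Then I = σT⁴ = 5.670×10⁻⁸×(2580.59)⁴ = 2.51×10⁶ W/m².

I ≈ 2.51×10⁶ W/m²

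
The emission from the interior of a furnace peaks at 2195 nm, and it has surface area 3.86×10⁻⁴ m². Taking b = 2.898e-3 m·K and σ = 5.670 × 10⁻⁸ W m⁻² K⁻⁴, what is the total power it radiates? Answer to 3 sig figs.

P ≈ 66.5 W

Wien's law: T = b/λ_max = 2.898×10⁻³/2.195×10⁻⁶ = 1320.27 K.
Area A = 3.86×10⁻⁴ m².
Then P = σAT⁴ = 5.670×10⁻⁸×3.86×10⁻⁴×(1320.27)⁴ = 66.5 W.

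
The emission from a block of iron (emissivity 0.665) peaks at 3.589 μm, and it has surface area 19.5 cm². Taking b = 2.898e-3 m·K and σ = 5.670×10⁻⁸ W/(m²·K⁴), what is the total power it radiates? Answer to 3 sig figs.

P ≈ 31.3 W

Wien's law: T = b/λ_max = 2.898×10⁻³/3.589×10⁻⁶ = 807.467 K.
Area A = 19.5 cm² = 1.95×10⁻³ m².
Then P = εσAT⁴ = 0.665×5.670×10⁻⁸×1.95×10⁻³×(807.467)⁴ = 31.3 W.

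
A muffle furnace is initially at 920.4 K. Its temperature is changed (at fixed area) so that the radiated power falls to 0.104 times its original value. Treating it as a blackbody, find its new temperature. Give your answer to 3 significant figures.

P ∝ T⁴, so T₂/T₁ = (P₂/P₁)^(1/4) = (0.104)^(1/4) = 0.567882.
T₂ = 920.4 × 0.567882 = 523 K.

T₂ ≈ 523 K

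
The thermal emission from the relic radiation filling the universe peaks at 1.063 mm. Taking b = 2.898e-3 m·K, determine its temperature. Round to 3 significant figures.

Wien's law gives T = b/λ_max = (2.898×10⁻³ m·K)/(1.063×10⁻³ m) = 2.73 K.

T ≈ 2.73 K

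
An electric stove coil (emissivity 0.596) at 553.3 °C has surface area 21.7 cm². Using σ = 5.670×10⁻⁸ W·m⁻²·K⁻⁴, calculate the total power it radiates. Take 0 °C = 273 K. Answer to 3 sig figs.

T = 553.3 °C + 273 = 826.3 K.
Area A = 21.7 cm² = 2.17×10⁻³ m².
P = εσAT⁴ = 0.596 × 5.670×10⁻⁸ × 2.17×10⁻³ × (826.3)⁴ = 34.2 W.

P ≈ 34.2 W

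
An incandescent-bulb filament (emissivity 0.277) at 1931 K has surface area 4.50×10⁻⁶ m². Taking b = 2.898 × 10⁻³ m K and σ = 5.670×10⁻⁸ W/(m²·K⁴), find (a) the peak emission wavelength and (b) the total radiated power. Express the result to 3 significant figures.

λ_max ≈ 1.50×10³ nm; P ≈ 0.983 W

(a) λ_max = b/T = 2.898×10⁻³/1931 = 1.501×10⁻⁶ m = 1.50×10³ nm.
Area A = 4.50×10⁻⁶ m².
(b) P = εσAT⁴ = 0.277×5.670×10⁻⁸×4.50×10⁻⁶×(1931)⁴ = 0.983 W.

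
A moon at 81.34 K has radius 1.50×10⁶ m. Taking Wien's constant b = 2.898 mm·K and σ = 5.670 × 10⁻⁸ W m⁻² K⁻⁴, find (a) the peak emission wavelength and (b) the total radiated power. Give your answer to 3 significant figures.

λ_max ≈ 35.6 μm; P ≈ 7.02×10¹³ W

(a) λ_max = b/T = 2.898×10⁻³/81.34 = 3.563×10⁻⁵ m = 35.6 μm.
Surface area A = 4πR² = 4π(1.50×10⁶ m)² = 2.82743×10¹³ m².
(b) P = σAT⁴ = 5.670×10⁻⁸×2.82743×10¹³×(81.34)⁴ = 7.02×10¹³ W.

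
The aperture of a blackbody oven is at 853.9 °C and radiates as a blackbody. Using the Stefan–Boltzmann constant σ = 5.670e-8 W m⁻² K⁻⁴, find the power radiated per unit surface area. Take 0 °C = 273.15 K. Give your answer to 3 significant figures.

T = 853.9 °C + 273.15 = 1127.05 K.
Stefan–Boltzmann: I = σT⁴ = 5.670×10⁻⁸ × (1127.05)⁴ = 9.15×10⁴ W/m².

I ≈ 9.15×10⁴ W/m²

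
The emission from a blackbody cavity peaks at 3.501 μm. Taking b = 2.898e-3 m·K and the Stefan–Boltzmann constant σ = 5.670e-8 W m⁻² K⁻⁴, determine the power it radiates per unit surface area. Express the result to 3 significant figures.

I ≈ 2.66×10⁴ W/m²

Wien's law: T = b/λ_max = 2.898×10⁻³/3.501×10⁻⁶ = 827.763 K.
Then I = σT⁴ = 5.670×10⁻⁸×(827.763)⁴ = 2.66×10⁴ W/m².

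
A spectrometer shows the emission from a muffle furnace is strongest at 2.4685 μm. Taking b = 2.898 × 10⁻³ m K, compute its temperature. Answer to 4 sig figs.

T ≈ 1174 K

Wien's law gives T = b/λ_max = (2.898×10⁻³ m·K)/(2.4685×10⁻⁶ m) = 1174 K.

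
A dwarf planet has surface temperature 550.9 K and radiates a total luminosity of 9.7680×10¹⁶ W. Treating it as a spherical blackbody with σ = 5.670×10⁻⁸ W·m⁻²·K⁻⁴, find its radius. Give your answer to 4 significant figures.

R ≈ 1.220×10⁶ m

L = 4πR²σT⁴ ⇒ R = √(L/(4πσT⁴)).
σT⁴ = 5222.45 W/m², so R = √(9.7680×10¹⁶/(4π×5222.45)) = 1.220×10⁶ m.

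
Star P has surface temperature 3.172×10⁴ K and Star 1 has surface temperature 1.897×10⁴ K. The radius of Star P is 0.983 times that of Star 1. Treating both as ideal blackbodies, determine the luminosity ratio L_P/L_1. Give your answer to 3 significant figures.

L ∝ R²T⁴, so L_P/L_1 = (R_P/R_1)²(T_P/T_1)⁴ = (0.983)² × (3.172×10⁴/1.897×10⁴)⁴ = 0.966289 × 7.81742 = 7.55.

L_P/L_1 ≈ 7.55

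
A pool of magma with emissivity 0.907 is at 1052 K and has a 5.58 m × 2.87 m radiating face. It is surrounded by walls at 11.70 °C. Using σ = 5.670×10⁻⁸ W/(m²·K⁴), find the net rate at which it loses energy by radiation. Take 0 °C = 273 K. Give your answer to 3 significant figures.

Net loss ≈ 1.00×10⁶ W

Surroundings: T = 11.70 °C + 273 = 284.70 K.
Area A = 5.58 × 2.87 = 16.0146 m².
Net radiated power P_net = εσA(T⁴ − T₀⁴) = 0.907×5.670×10⁻⁸×16.0146×(1052⁴ − 284.70⁴).
T⁴ − T₀⁴ = 1.22479×10¹² − 6.56977×10⁹ = 1.21822×10¹² K⁴, so P_net = 1.00×10⁶ W.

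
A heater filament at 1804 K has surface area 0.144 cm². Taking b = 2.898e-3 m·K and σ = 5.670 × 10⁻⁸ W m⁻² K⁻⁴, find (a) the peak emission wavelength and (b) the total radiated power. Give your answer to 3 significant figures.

(a) λ_max = b/T = 2.898×10⁻³/1804 = 1.606×10⁻⁶ m = 1.61 μm.
Area A = 0.144 cm² = 1.44×10⁻⁵ m².
(b) P = σAT⁴ = 5.670×10⁻⁸×1.44×10⁻⁵×(1804)⁴ = 8.65 W.

λ_max ≈ 1.61 μm; P ≈ 8.65 W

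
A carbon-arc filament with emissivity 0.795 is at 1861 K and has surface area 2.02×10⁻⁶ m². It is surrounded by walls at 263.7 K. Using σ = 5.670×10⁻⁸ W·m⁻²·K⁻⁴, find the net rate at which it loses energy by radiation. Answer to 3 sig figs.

Area A = 2.02×10⁻⁶ m².
Net radiated power P_net = εσA(T⁴ − T₀⁴) = 0.795×5.670×10⁻⁸×2.02×10⁻⁶×(1861⁴ − 263.7⁴).
T⁴ − T₀⁴ = 1.19946×10¹³ − 4.83549×10⁹ = 1.19898×10¹³ K⁴, so P_net = 1.09 W.

Net loss ≈ 1.09 W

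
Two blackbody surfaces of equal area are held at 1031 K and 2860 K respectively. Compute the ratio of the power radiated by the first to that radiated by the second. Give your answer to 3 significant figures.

With equal areas, P₁/P₂ = (T₁/T₂)⁴ = (1031/2860)⁴ = 0.0169.

P₁/P₂ ≈ 0.0169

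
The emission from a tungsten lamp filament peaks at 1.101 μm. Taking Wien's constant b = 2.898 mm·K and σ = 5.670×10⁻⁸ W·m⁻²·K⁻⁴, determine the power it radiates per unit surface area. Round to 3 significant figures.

I ≈ 2.72×10⁶ W/m²

Wien's law: T = b/λ_max = 2.898×10⁻³/1.101×10⁻⁶ = 2632.15 K.
Then I = σT⁴ = 5.670×10⁻⁸×(2632.15)⁴ = 2.72×10⁶ W/m².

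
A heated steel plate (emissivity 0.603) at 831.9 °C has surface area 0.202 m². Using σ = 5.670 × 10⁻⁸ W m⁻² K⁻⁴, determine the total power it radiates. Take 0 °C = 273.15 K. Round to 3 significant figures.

T = 831.9 °C + 273.15 = 1105.05 K.
Area A = 0.202 m².
P = εσAT⁴ = 0.603 × 5.670×10⁻⁸ × 0.202 × (1105.05)⁴ = 1.03×10⁴ W.

P ≈ 1.03×10⁴ W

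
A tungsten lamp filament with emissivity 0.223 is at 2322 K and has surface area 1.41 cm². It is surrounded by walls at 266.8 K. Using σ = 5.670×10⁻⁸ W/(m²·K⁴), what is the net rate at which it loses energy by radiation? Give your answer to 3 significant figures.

Area A = 1.41 cm² = 1.41×10⁻⁴ m².
Net radiated power P_net = εσA(T⁴ − T₀⁴) = 0.223×5.670×10⁻⁸×1.41×10⁻⁴×(2322⁴ − 266.8⁴).
T⁴ − T₀⁴ = 2.90703×10¹³ − 5.06691×10⁹ = 2.90652×10¹³ K⁴, so P_net = 51.8 W.

Net loss ≈ 51.8 W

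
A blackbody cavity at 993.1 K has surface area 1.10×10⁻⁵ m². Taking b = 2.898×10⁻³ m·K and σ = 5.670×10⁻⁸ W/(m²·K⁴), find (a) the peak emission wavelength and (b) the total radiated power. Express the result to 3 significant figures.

λ_max ≈ 2.92×10³ nm; P ≈ 0.607 W

(a) λ_max = b/T = 2.898×10⁻³/993.1 = 2.918×10⁻⁶ m = 2.92×10³ nm.
Area A = 1.10×10⁻⁵ m².
(b) P = σAT⁴ = 5.670×10⁻⁸×1.10×10⁻⁵×(993.1)⁴ = 0.607 W.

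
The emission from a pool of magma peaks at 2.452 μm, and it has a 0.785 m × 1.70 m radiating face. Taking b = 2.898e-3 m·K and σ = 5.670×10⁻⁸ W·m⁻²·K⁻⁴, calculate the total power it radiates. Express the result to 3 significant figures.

P ≈ 1.48×10⁵ W

Wien's law: T = b/λ_max = 2.898×10⁻³/2.452×10⁻⁶ = 1181.89 K.
Area A = 0.785 × 1.70 = 1.3345 m².
Then P = σAT⁴ = 5.670×10⁻⁸×1.3345×(1181.89)⁴ = 1.48×10⁵ W.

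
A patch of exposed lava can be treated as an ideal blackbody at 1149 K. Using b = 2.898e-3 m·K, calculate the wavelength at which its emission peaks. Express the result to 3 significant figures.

Wien's displacement law: λ_max = b/T = (2.898×10⁻³ m·K)/(1149 K) = 2.522×10⁻⁶ m.
That is 2.52 μm, in the infrared range.

λ_max ≈ 2.52 μm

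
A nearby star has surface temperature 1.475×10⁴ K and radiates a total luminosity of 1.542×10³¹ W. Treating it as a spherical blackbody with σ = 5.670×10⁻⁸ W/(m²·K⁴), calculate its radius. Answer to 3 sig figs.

R ≈ 2.14×10¹⁰ m

L = 4πR²σT⁴ ⇒ R = √(L/(4πσT⁴)).
σT⁴ = 2.68381×10⁹ W/m², so R = √(1.542×10³¹/(4π×2.68381×10⁹)) = 2.14×10¹⁰ m.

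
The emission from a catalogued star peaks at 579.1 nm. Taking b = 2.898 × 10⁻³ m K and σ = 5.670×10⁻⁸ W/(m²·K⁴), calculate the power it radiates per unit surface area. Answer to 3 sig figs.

Wien's law: T = b/λ_max = 2.898×10⁻³/5.791×10⁻⁷ = 5004.32 K.
Then I = σT⁴ = 5.670×10⁻⁸×(5004.32)⁴ = 3.56×10⁷ W/m².

I ≈ 3.56×10⁷ W/m²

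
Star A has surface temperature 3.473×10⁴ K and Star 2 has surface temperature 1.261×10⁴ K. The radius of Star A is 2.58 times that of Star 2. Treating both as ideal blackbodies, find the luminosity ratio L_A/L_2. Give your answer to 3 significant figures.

L_A/L_2 ≈ 383

L ∝ R²T⁴, so L_A/L_2 = (R_A/R_2)²(T_A/T_2)⁴ = (2.58)² × (3.473×10⁴/1.261×10⁴)⁴ = 6.6564 × 57.5385 = 383.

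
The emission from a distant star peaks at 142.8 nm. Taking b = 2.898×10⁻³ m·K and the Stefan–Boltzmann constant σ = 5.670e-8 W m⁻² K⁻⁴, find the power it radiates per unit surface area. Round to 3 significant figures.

I ≈ 9.62×10⁹ W/m²

Wien's law: T = b/λ_max = 2.898×10⁻³/1.428×10⁻⁷ = 20294.1 K.
Then I = σT⁴ = 5.670×10⁻⁸×(20294.1)⁴ = 9.62×10⁹ W/m².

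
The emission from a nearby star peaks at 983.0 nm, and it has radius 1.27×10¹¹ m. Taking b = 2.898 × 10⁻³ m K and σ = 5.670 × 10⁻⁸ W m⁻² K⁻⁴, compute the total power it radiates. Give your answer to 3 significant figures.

Wien's law: T = b/λ_max = 2.898×10⁻³/9.830×10⁻⁷ = 2948.12 K.
Surface area A = 4πR² = 4π(1.27×10¹¹ m)² = 2.02683×10²³ m².
Then P = σAT⁴ = 5.670×10⁻⁸×2.02683×10²³×(2948.12)⁴ = 8.68×10²⁹ W.

P ≈ 8.68×10²⁹ W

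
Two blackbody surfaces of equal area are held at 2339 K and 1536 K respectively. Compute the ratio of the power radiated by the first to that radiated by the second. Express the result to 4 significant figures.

With equal areas, P₁/P₂ = (T₁/T₂)⁴ = (2339/1536)⁴ = 5.377.

P₁/P₂ ≈ 5.377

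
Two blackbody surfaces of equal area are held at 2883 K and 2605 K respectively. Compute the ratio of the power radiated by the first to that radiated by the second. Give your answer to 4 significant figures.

With equal areas, P₁/P₂ = (T₁/T₂)⁴ = (2883/2605)⁴ = 1.500.

P₁/P₂ ≈ 1.500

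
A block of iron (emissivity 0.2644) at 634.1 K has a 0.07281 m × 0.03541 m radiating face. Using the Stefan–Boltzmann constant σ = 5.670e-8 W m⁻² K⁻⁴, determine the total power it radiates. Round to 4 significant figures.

P ≈ 6.249 W

Area A = 0.07281 × 0.03541 = 2.5782×10⁻³ m².
P = εσAT⁴ = 0.2644 × 5.670×10⁻⁸ × 2.5782×10⁻³ × (634.1)⁴ = 6.249 W.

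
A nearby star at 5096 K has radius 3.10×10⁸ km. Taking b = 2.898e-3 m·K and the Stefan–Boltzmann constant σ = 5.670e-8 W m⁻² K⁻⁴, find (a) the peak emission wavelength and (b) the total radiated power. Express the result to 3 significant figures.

λ_max ≈ 0.569 μm; P ≈ 4.62×10³¹ W

(a) λ_max = b/T = 2.898×10⁻³/5096 = 5.687×10⁻⁷ m = 0.569 μm.
Surface area A = 4πR² = 4π(3.10×10¹¹ m)² = 1.20763×10²⁴ m².
(b) P = σAT⁴ = 5.670×10⁻⁸×1.20763×10²⁴×(5096)⁴ = 4.62×10³¹ W.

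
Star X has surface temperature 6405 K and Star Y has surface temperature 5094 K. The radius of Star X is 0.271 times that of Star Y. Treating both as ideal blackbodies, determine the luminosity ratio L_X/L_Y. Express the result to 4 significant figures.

L ∝ R²T⁴, so L_X/L_Y = (R_X/R_Y)²(T_X/T_Y)⁴ = (0.271)² × (6405/5094)⁴ = 0.073441 × 2.49943 = 0.1836.

L_X/L_Y ≈ 0.1836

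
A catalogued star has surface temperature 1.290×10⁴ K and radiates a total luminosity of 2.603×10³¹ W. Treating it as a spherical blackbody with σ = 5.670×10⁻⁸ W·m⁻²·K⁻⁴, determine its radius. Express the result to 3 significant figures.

R ≈ 3.63×10¹⁰ m

L = 4πR²σT⁴ ⇒ R = √(L/(4πσT⁴)).
σT⁴ = 1.57015×10⁹ W/m², so R = √(2.603×10³¹/(4π×1.57015×10⁹)) = 3.63×10¹⁰ m.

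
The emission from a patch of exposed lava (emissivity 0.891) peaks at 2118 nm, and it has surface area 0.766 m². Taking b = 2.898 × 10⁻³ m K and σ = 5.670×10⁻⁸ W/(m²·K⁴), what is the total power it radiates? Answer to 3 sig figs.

Wien's law: T = b/λ_max = 2.898×10⁻³/2.118×10⁻⁶ = 1368.27 K.
Area A = 0.766 m².
Then P = εσAT⁴ = 0.891×5.670×10⁻⁸×0.766×(1368.27)⁴ = 1.36×10⁵ W.

P ≈ 1.36×10⁵ W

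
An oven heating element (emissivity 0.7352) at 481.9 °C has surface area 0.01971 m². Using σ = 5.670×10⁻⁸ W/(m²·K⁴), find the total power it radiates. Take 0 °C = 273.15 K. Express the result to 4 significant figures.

T = 481.9 °C + 273.15 = 755.05 K.
Area A = 0.01971 m².
P = εσAT⁴ = 0.7352 × 5.670×10⁻⁸ × 0.01971 × (755.05)⁴ = 267.0 W.

P ≈ 267.0 W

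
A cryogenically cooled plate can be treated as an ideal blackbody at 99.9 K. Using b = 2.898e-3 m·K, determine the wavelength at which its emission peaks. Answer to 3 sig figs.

λ_max ≈ 29.0 μm

Wien's displacement law: λ_max = b/T = (2.898×10⁻³ m·K)/(99.9 K) = 2.901×10⁻⁵ m.
That is 29.0 μm, in the infrared range.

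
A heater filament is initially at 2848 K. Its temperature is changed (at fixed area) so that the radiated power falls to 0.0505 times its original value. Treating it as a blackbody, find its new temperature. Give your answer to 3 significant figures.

P ∝ T⁴, so T₂/T₁ = (P₂/P₁)^(1/4) = (0.0505)^(1/4) = 0.474049.
T₂ = 2848 × 0.474049 = 1.35×10³ K.

T₂ ≈ 1.35×10³ K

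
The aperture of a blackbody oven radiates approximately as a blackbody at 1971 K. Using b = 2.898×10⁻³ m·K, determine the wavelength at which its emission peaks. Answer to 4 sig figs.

Wien's displacement law: λ_max = b/T = (2.898×10⁻³ m·K)/(1971 K) = 1.4703×10⁻⁶ m.
That is 1470 nm, in the infrared range.

λ_max ≈ 1470 nm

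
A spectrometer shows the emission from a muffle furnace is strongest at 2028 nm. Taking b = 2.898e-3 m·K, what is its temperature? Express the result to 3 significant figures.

Wien's law gives T = b/λ_max = (2.898×10⁻³ m·K)/(2.028×10⁻⁶ m) = 1.43×10³ K.

T ≈ 1.43×10³ K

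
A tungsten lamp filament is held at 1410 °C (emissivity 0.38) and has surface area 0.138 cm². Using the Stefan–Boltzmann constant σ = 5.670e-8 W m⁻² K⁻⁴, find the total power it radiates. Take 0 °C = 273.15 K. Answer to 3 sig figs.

P ≈ 2.39 W

T = 1410 °C + 273.15 = 1683.15 K.
Area A = 0.138 cm² = 1.38×10⁻⁵ m².
P = εσAT⁴ = 0.38 × 5.670×10⁻⁸ × 1.38×10⁻⁵ × (1683.15)⁴ = 2.39 W.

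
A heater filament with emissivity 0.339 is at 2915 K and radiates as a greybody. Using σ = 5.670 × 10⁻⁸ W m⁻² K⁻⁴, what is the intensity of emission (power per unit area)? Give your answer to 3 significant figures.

I ≈ 1.39×10⁶ W/m²

Stefan–Boltzmann: I = εσT⁴ = 0.339 × 5.670×10⁻⁸ × (2915)⁴ = 1.39×10⁶ W/m².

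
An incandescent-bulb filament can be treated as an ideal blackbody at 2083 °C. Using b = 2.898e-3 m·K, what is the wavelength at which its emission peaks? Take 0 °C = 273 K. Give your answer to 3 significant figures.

λ_max ≈ 1.23 μm

T = 2083 °C + 273 = 2356 K.
Wien's displacement law: λ_max = b/T = (2.898×10⁻³ m·K)/(2356 K) = 1.230×10⁻⁶ m.
That is 1.23 μm, in the infrared range.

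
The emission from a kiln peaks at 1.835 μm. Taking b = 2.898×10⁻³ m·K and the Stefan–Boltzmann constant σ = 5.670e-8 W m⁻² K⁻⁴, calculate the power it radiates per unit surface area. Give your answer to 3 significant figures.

I ≈ 3.53×10⁵ W/m²

Wien's law: T = b/λ_max = 2.898×10⁻³/1.835×10⁻⁶ = 1579.29 K.
Then I = σT⁴ = 5.670×10⁻⁸×(1579.29)⁴ = 3.53×10⁵ W/m².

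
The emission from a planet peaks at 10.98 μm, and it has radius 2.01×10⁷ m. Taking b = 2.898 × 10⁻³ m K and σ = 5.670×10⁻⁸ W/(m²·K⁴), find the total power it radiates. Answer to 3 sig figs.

P ≈ 1.40×10¹⁸ W

Wien's law: T = b/λ_max = 2.898×10⁻³/1.098×10⁻⁵ = 263.934 K.
Surface area A = 4πR² = 4π(2.01×10⁷ m)² = 5.07694×10¹⁵ m².
Then P = σAT⁴ = 5.670×10⁻⁸×5.07694×10¹⁵×(263.934)⁴ = 1.40×10¹⁸ W.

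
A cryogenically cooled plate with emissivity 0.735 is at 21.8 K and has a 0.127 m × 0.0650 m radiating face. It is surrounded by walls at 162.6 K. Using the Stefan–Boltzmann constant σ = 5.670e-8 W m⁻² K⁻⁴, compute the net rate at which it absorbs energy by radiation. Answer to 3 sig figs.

Area A = 0.127 × 0.0650 = 8.255×10⁻³ m².
Net radiated power P_net = εσA(T⁴ − T₀⁴) = 0.735×5.670×10⁻⁸×8.255×10⁻³×(21.8⁴ − 162.6⁴).
T⁴ − T₀⁴ = 2.25853×10⁵ − 6.99008×10⁸ = -6.98782×10⁸ K⁴, so P_net = -0.240 W — negative, meaning a net gain of 0.240 W.

Net gain ≈ 0.240 W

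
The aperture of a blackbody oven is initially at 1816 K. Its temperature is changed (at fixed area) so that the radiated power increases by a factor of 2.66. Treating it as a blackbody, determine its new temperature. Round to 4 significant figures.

P ∝ T⁴, so T₂/T₁ = (P₂/P₁)^(1/4) = (2.66)^(1/4) = 1.27709.
T₂ = 1816 × 1.27709 = 2319 K.

T₂ ≈ 2319 K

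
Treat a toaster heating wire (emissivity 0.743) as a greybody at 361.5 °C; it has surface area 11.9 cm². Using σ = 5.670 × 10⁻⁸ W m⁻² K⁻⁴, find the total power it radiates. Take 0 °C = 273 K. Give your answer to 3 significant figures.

T = 361.5 °C + 273 = 634.5 K.
Area A = 11.9 cm² = 1.19×10⁻³ m².
P = εσAT⁴ = 0.743 × 5.670×10⁻⁸ × 1.19×10⁻³ × (634.5)⁴ = 8.13 W.

P ≈ 8.13 W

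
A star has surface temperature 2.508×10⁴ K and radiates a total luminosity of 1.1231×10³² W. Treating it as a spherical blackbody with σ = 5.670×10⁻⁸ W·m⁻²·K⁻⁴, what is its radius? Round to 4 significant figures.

R ≈ 1.996×10¹⁰ m

L = 4πR²σT⁴ ⇒ R = √(L/(4πσT⁴)).
σT⁴ = 2.24333×10¹⁰ W/m², so R = √(1.1231×10³²/(4π×2.24333×10¹⁰)) = 1.996×10¹⁰ m.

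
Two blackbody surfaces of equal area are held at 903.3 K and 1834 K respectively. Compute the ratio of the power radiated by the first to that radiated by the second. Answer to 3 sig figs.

P₁/P₂ ≈ 0.0588

With equal areas, P₁/P₂ = (T₁/T₂)⁴ = (903.3/1834)⁴ = 0.0588.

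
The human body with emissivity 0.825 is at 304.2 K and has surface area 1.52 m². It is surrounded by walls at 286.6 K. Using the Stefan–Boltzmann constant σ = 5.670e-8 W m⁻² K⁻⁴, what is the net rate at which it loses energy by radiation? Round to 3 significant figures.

Net loss ≈ 129 W

Area A = 1.52 m².
Net radiated power P_net = εσA(T⁴ − T₀⁴) = 0.825×5.670×10⁻⁸×1.52×(304.2⁴ − 286.6⁴).
T⁴ − T₀⁴ = 8.56321×10⁹ − 6.74691×10⁹ = 1.81630×10⁹ K⁴, so P_net = 129 W.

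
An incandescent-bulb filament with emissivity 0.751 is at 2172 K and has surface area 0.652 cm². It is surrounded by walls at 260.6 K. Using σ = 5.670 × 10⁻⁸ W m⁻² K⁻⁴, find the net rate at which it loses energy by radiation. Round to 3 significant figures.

Net loss ≈ 61.8 W

Area A = 0.652 cm² = 6.52×10⁻⁵ m².
Net radiated power P_net = εσA(T⁴ − T₀⁴) = 0.751×5.670×10⁻⁸×6.52×10⁻⁵×(2172⁴ − 260.6⁴).
T⁴ − T₀⁴ = 2.22556×10¹³ − 4.61209×10⁹ = 2.22510×10¹³ K⁴, so P_net = 61.8 W.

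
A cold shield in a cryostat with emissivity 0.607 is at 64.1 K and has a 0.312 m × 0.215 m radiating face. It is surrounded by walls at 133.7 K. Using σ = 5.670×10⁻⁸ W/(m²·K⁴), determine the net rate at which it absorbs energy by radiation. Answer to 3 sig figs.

Net gain ≈ 0.699 W

Area A = 0.312 × 0.215 = 0.06708 m².
Net radiated power P_net = εσA(T⁴ − T₀⁴) = 0.607×5.670×10⁻⁸×0.06708×(64.1⁴ − 133.7⁴).
T⁴ − T₀⁴ = 1.68823×10⁷ − 3.19540×10⁸ = -3.02658×10⁸ K⁴, so P_net = -0.699 W — negative, meaning a net gain of 0.699 W.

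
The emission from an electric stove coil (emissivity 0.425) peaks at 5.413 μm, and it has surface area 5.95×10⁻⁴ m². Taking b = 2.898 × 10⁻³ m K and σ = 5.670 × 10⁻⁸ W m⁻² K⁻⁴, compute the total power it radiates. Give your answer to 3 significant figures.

P ≈ 1.18 W

Wien's law: T = b/λ_max = 2.898×10⁻³/5.413×10⁻⁶ = 535.378 K.
Area A = 5.95×10⁻⁴ m².
Then P = εσAT⁴ = 0.425×5.670×10⁻⁸×5.95×10⁻⁴×(535.378)⁴ = 1.18 W.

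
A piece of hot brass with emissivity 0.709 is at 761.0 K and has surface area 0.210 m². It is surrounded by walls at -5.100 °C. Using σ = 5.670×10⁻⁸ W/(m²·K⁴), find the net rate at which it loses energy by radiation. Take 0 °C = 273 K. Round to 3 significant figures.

Surroundings: T = -5.100 °C + 273 = 267.900 K.
Area A = 0.210 m².
Net radiated power P_net = εσA(T⁴ − T₀⁴) = 0.709×5.670×10⁻⁸×0.210×(761.0⁴ − 267.900⁴).
T⁴ − T₀⁴ = 3.35381×10¹¹ − 5.15099×10⁹ = 3.30230×10¹¹ K⁴, so P_net = 2.79×10³ W.

Net loss ≈ 2.79×10³ W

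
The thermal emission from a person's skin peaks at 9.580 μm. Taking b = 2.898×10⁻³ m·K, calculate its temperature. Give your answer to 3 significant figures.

Wien's law gives T = b/λ_max = (2.898×10⁻³ m·K)/(9.580×10⁻⁶ m) = 303 K.

T ≈ 303 K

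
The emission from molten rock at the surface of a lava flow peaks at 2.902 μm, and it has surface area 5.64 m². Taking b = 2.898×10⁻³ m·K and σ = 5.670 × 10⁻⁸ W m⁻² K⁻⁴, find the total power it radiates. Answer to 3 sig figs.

P ≈ 3.18×10⁵ W

Wien's law: T = b/λ_max = 2.898×10⁻³/2.902×10⁻⁶ = 998.622 K.
Area A = 5.64 m².
Then P = σAT⁴ = 5.670×10⁻⁸×5.64×(998.622)⁴ = 3.18×10⁵ W.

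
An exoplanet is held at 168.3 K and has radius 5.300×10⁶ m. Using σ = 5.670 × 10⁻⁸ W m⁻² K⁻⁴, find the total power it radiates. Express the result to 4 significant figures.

P ≈ 1.606×10¹⁶ W

Surface area A = 4πR² = 4π(5.300×10⁶ m)² = 3.52989×10¹⁴ m².
P = σAT⁴ = 5.670×10⁻⁸ × 3.52989×10¹⁴ × (168.3)⁴ = 1.606×10¹⁶ W.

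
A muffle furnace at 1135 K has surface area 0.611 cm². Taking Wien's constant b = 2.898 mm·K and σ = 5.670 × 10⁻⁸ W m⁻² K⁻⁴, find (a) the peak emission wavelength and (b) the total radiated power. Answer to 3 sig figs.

λ_max ≈ 2.55 μm; P ≈ 5.75 W

(a) λ_max = b/T = 2.898×10⁻³/1135 = 2.553×10⁻⁶ m = 2.55 μm.
Area A = 0.611 cm² = 6.11×10⁻⁵ m².
(b) P = σAT⁴ = 5.670×10⁻⁸×6.11×10⁻⁵×(1135)⁴ = 5.75 W.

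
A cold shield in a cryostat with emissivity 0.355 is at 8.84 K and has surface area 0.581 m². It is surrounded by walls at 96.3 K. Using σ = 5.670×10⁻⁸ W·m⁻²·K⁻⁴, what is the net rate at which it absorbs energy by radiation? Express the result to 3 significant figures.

Net gain ≈ 1.01 W

Area A = 0.581 m².
Net radiated power P_net = εσA(T⁴ − T₀⁴) = 0.355×5.670×10⁻⁸×0.581×(8.84⁴ − 96.3⁴).
T⁴ − T₀⁴ = 6106.73 − 8.60013×10⁷ = -8.59952×10⁷ K⁴, so P_net = -1.01 W — negative, meaning a net gain of 1.01 W.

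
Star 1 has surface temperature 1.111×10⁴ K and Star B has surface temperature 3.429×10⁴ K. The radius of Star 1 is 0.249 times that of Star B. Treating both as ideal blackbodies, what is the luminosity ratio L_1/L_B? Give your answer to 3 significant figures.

L_1/L_B ≈ 6.83×10⁻⁴

L ∝ R²T⁴, so L_1/L_B = (R_1/R_B)²(T_1/T_B)⁴ = (0.249)² × (1.111×10⁴/3.429×10⁴)⁴ = 0.062001 × 0.0110201 = 6.83×10⁻⁴.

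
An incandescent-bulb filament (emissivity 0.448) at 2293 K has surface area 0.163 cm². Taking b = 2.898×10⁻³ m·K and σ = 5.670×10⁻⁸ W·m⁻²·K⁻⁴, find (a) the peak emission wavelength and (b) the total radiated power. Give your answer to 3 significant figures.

(a) λ_max = b/T = 2.898×10⁻³/2293 = 1.264×10⁻⁶ m = 1.26 μm.
Area A = 0.163 cm² = 1.63×10⁻⁵ m².
(b) P = εσAT⁴ = 0.448×5.670×10⁻⁸×1.63×10⁻⁵×(2293)⁴ = 11.4 W.

λ_max ≈ 1.26 μm; P ≈ 11.4 W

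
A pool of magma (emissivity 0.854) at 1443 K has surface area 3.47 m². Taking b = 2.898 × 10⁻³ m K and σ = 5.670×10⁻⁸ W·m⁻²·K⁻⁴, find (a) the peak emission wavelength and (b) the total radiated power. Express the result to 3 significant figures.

(a) λ_max = b/T = 2.898×10⁻³/1443 = 2.008×10⁻⁶ m = 2.01×10³ nm.
Area A = 3.47 m².
(b) P = εσAT⁴ = 0.854×5.670×10⁻⁸×3.47×(1443)⁴ = 7.29×10⁵ W.

λ_max ≈ 2.01×10³ nm; P ≈ 7.29×10⁵ W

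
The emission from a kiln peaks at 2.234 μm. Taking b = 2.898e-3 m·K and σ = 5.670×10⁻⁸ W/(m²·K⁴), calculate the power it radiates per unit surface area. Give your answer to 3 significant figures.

Wien's law: T = b/λ_max = 2.898×10⁻³/2.234×10⁻⁶ = 1297.22 K.
Then I = σT⁴ = 5.670×10⁻⁸×(1297.22)⁴ = 1.61×10⁵ W/m².

I ≈ 1.61×10⁵ W/m²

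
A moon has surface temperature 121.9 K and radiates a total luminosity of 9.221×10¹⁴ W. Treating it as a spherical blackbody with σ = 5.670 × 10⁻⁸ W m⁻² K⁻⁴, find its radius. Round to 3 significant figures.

R ≈ 2.42×10⁶ m

L = 4πR²σT⁴ ⇒ R = √(L/(4πσT⁴)).
σT⁴ = 12.5198 W/m², so R = √(9.221×10¹⁴/(4π×12.5198)) = 2.42×10⁶ m.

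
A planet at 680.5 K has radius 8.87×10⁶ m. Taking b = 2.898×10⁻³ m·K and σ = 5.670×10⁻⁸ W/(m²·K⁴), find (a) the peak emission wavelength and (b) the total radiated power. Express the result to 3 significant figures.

(a) λ_max = b/T = 2.898×10⁻³/680.5 = 4.259×10⁻⁶ m = 4.26 μm.
Surface area A = 4πR² = 4π(8.87×10⁶ m)² = 9.88683×10¹⁴ m².
(b) P = σAT⁴ = 5.670×10⁻⁸×9.88683×10¹⁴×(680.5)⁴ = 1.20×10¹⁹ W.

λ_max ≈ 4.26 μm; P ≈ 1.20×10¹⁹ W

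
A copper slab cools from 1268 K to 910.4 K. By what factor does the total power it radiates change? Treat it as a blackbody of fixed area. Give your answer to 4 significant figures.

P₂/P₁ ≈ 0.2657

P ∝ T⁴, so P₂/P₁ = (T₂/T₁)⁴ = (910.4/1268)⁴ = (0.717981)⁴ = 0.2657.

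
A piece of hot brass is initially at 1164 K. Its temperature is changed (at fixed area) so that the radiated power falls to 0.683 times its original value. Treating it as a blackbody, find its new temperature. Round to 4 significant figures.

T₂ ≈ 1058 K

P ∝ T⁴, so T₂/T₁ = (P₂/P₁)^(1/4) = (0.683)^(1/4) = 0.909086.
T₂ = 1164 × 0.909086 = 1058 K.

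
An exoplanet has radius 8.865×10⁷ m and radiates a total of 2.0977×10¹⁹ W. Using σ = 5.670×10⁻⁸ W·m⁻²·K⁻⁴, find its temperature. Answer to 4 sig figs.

T ≈ 247.4 K

Surface area A = 4πR² = 4π(8.865×10⁷ m)² = 9.87569×10¹⁶ m².
P = σAT⁴ ⇒ T = (P/(σA))^(1/4) = (2.0977×10¹⁹/(5.670×10⁻⁸×9.87569×10¹⁶))^(1/4) = 247.4 K.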